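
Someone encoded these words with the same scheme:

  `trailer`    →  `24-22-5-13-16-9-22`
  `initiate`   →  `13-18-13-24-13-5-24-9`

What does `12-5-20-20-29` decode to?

Each letter is replaced by its alphabet position (a=1..z=26) + 4.
Undoing it on 12-5-20-20-29: 12→(12−4)÷1=8=h, 5→(5−4)÷1=1=a, 20→(20−4)÷1=16=p, 20→(20−4)÷1=16=p, 29→(29−4)÷1=25=y.

happy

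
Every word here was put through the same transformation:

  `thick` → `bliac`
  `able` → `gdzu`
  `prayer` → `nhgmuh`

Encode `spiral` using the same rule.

Treating letters as 0–25, the rule is x ↦ 23x + 6 (mod 26).
On spiral: s(18)→23·18+6≡4=e; p(15)→23·15+6≡13=n; i(8)→23·8+6≡8=i; r(17)→23·17+6≡7=h; a(0)→23·0+6≡6=g; l(11)→23·11+6≡25=z (all mod 26).

enihgz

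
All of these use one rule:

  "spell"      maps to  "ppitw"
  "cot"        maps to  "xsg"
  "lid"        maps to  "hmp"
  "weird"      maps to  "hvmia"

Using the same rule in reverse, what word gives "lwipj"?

flesh

The output letters match the input read backwards, each shifted +4: spell reversed is lleps. Two steps: reverse the string, then apply a Caesar shift of +4.
Decoding lwipj: shift back: l−4=h, w−4=s, i−4=e, p−4=l, j−4=f → hself; then reverse → flesh.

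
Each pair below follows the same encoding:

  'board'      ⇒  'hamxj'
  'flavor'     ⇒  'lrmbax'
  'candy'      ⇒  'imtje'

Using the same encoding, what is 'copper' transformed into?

The shift depends on letter class: consonant b→h is +6, but vowel o→a is +12. Two shifts are in play — +12 for a/e/i/o/u, +6 for every other letter.
Applying it to copper: c(cons)+6=i, o(vowel)+12=a, p(cons)+6=v, p(cons)+6=v, e(vowel)+12=q, r(cons)+6=x.

iavvqx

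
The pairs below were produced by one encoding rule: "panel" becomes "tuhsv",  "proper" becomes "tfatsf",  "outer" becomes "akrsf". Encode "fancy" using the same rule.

luhgi

p(15)→t(19) and a(0)→u(20) fit y≡19x+20 (mod 26); the inverse of 19 mod 26 is 11. Treating letters as 0–25, the rule is x ↦ 19x + 20 (mod 26).
On fancy: f(5)→19·5+20≡11=l; a(0)→19·0+20≡20=u; n(13)→19·13+20≡7=h; c(2)→19·2+20≡6=g; y(24)→19·24+20≡8=i (all mod 26).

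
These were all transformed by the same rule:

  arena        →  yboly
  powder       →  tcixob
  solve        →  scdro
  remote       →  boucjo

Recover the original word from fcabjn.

fourth

Treating letters as 0–25, the rule is x ↦ 17x + 24 (mod 26).
Undoing it on fcabjn: f(5)→23·(5−24)≡5=f; c(2)→23·(2−24)≡14=o; a(0)→23·(0−24)≡20=u; b(1)→23·(1−24)≡17=r; j(9)→23·(9−24)≡19=t; n(13)→23·(13−24)≡7=h (all mod 26).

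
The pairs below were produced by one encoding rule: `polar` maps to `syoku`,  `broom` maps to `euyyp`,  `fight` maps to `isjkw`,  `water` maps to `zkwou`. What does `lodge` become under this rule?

The shift depends on letter class: consonant p→s is +3, but vowel o→y is +10. The rule splits by letter class: vowels +10, consonants +3.
On lodge: l(cons)+3=o, o(vowel)+10=y, d(cons)+3=g, g(cons)+3=j, e(vowel)+10=o.

oygjo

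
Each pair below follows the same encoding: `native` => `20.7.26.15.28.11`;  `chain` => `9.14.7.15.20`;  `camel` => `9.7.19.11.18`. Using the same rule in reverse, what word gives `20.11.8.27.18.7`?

Each letter is replaced by its alphabet position (a=1..z=26) + 6.
Reversing it on 20.11.8.27.18.7: 20→(20−6)÷1=14=n, 11→(11−6)÷1=5=e, 8→(8−6)÷1=2=b, 27→(27−6)÷1=21=u, 18→(18−6)÷1=12=l, 7→(7−6)÷1=1=a.

nebula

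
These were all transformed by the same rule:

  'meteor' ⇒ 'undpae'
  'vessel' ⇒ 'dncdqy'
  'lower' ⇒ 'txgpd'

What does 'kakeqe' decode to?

In meteor: m→u is +8, e→n is +9, t→d is +10, e→p is +11 — the shift increases by 1 each position. Letter i (0-indexed) is shifted by i+8, so successive shifts are 8, 9, 10, ….
Undoing it on kakeqe: k−8=c, a−9=r, k−10=a, e−11=t, q−12=e, e−13=r.

crater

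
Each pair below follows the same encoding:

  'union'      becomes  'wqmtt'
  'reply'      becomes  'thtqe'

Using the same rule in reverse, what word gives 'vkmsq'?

In union: u→w is +2, n→q is +3, i→m is +4, o→t is +5 — the shift increases by 1 each position. Each letter shifts forward by (position + 2), i.e. 2, 3, 4, … — the shift grows by one for each successive letter.
Reversing it on vkmsq: v−2=t, k−3=h, m−4=i, s−5=n, q−6=k.

think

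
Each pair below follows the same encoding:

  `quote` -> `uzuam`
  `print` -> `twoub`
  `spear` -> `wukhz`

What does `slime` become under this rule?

Letter i (0-indexed) is shifted by i+4, so successive shifts are 4, 5, 6, ….
On slime: s+4=w, l+5=q, i+6=o, m+7=t, e+8=m.

wqotm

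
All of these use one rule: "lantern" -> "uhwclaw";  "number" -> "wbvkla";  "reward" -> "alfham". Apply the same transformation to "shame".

bqhvl

The shift depends on letter class: consonant l→u is +9, but vowel a→h is +7. The rule splits by letter class: vowels +7, consonants +9.
For shame: s(cons)+9=b, h(cons)+9=q, a(vowel)+7=h, m(cons)+9=v, e(vowel)+7=l.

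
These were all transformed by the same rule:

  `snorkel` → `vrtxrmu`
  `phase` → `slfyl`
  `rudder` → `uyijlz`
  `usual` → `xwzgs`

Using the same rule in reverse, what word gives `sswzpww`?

portion

In snorkel: s→v is +3, n→r is +4, o→t is +5, r→x is +6 — the shift increases by 1 each position. Each letter shifts forward by (position + 3), i.e. 3, 4, 5, … — the shift grows by one for each successive letter.
Decoding sswzpww: s−3=p, s−4=o, w−5=r, z−6=t, p−7=i, w−8=o, w−9=n.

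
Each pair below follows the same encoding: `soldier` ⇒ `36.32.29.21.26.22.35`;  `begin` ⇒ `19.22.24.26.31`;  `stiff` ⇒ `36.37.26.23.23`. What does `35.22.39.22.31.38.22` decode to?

s is letter #19 and maps to 36: an offset of 17. Letters become their 1-based position plus 17 (so a→18, b→19, …).
Reversing it on 35.22.39.22.31.38.22: 35→(35−17)÷1=18=r, 22→(22−17)÷1=5=e, 39→(39−17)÷1=22=v, 22→(22−17)÷1=5=e, 31→(31−17)÷1=14=n, 38→(38−17)÷1=21=u, 22→(22−17)÷1=5=e.

revenue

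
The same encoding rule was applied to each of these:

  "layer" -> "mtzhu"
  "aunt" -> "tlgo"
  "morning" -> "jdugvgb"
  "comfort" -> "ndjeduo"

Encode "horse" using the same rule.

ydurh

Treating letters as 0–25, the rule is x ↦ 23x + 19 (mod 26).
Applying it to horse: h(7)→23·7+19≡24=y; o(14)→23·14+19≡3=d; r(17)→23·17+19≡20=u; s(18)→23·18+19≡17=r; e(4)→23·4+19≡7=h (all mod 26).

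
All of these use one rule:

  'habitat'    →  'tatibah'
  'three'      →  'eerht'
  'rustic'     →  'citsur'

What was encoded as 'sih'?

The output letters match the input read backwards: habitat reversed is tatibah. The word is simply reversed.
Reversing it on sih: then reverse → his.

his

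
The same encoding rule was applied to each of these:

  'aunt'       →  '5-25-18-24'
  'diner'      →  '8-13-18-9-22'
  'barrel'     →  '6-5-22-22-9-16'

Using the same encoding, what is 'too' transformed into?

24-19-19

a is letter #1 and maps to 5: an offset of 4. Each letter is replaced by its alphabet position (a=1..z=26) + 4.
Applying it to too: t=20→24, o=15→19, o=15→19.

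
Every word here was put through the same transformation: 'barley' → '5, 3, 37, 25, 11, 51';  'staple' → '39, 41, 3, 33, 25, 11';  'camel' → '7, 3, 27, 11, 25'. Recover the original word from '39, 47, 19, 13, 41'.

swift

b(#2)→5 and a(#1)→3: differences scale by 2, so n = 2·pos + 1. With a=1..z=26, the number is 2·pos + 1.
Undoing it on 39, 47, 19, 13, 41: 39→(39−1)÷2=19=s, 47→(47−1)÷2=23=w, 19→(19−1)÷2=9=i, 13→(13−1)÷2=6=f, 41→(41−1)÷2=20=t.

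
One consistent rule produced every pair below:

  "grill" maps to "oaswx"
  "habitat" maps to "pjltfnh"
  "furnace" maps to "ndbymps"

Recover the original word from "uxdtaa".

Letter i (0-indexed) is shifted by i+8, so successive shifts are 8, 9, 10, ….
Undoing it on uxdtaa: u−8=m, x−9=o, d−10=t, t−11=i, a−12=o, a−13=n.

motion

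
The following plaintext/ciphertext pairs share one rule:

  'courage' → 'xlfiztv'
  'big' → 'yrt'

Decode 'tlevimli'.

governor

Each letter is replaced by its mirror in the alphabet: a↔z, b↔y, c↔x, and so on (the Atbash cipher).
Undoing it on tlevimli: t↔g, l↔o, e↔v, v↔e, i↔r, m↔n, l↔o, i↔r.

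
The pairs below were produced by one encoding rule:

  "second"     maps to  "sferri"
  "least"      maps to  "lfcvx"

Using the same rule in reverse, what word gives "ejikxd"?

eighty

Letter i (0-indexed) is shifted by i+0, so successive shifts are 0, 1, 2, ….
Decoding ejikxd: e−0=e, j−1=i, i−2=g, k−3=h, x−4=t, d−5=y.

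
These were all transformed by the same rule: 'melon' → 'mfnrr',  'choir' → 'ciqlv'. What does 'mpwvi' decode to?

mouse

In melon: m→m is +0, e→f is +1, l→n is +2, o→r is +3 — the shift increases by 1 each position. Each letter shifts forward by its position index (0, 1, 2, …) — the shift grows by one for each successive letter.
Reversing it on mpwvi: m−0=m, p−1=o, w−2=u, v−3=s, i−4=e.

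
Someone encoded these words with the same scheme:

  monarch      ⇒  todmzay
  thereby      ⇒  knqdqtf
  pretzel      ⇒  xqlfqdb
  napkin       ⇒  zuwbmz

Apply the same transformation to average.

Read the word backwards and shift each letter +12.
Applying it to average: reverse → egareva; then shift: e+12=q, g+12=s, a+12=m, r+12=d, e+12=q, v+12=h, a+12=m.

qsmdqhm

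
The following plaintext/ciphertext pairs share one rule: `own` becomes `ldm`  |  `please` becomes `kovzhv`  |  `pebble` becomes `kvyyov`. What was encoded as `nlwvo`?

model

Each pair mirrors across the alphabet (o↔l, w↔d, n↔m): positions sum to 25. This is the alphabet-reversal cipher (Atbash): a becomes z, b becomes y, etc.
Decoding nlwvo: n↔m, l↔o, w↔d, v↔e, o↔l.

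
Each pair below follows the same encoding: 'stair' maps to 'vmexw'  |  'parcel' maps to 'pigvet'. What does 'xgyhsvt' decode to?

product

Read the word backwards and shift each letter +4.
Reversing it on xgyhsvt: shift back: x−4=t, g−4=c, y−4=u, h−4=d, s−4=o, v−4=r, t−4=p → tcudorp; then reverse → product.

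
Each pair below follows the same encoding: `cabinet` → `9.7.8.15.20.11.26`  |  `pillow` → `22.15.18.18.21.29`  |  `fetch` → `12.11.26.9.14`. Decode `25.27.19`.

sum

Letters become their 1-based position plus 6 (so a→7, b→8, …).
Decoding 25.27.19: 25→(25−6)÷1=19=s, 27→(27−6)÷1=21=u, 19→(19−6)÷1=13=m.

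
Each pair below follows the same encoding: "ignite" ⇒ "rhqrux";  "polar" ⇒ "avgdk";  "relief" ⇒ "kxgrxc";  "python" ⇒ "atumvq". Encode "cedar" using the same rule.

i(8)→r(17) and g(6)→h(7) fit y≡5x+3 (mod 26); the inverse of 5 mod 26 is 21. This is an affine cipher: with a=0,…,z=25, each position x becomes (5x+3) mod 26.
Applying it to cedar: c(2)→5·2+3≡13=n; e(4)→5·4+3≡23=x; d(3)→5·3+3≡18=s; a(0)→5·0+3≡3=d; r(17)→5·17+3≡10=k (all mod 26).

nxsdk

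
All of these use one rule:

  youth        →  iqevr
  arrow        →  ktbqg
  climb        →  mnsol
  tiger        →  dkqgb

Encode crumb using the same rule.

It's a Vigenère-style cipher with numeric key [10,2]: position i shifts by key[i mod 2].
For crumb: c+10=m, r+2=t, u+10=e, m+2=o, b+10=l.

mteol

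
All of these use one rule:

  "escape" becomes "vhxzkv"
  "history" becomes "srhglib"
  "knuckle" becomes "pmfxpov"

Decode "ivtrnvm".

Each pair mirrors across the alphabet (e↔v, s↔h, c↔x): positions sum to 25. This is the alphabet-reversal cipher (Atbash): a becomes z, b becomes y, etc.
Decoding ivtrnvm: i↔r, v↔e, t↔g, r↔i, n↔m, v↔e, m↔n.

regimen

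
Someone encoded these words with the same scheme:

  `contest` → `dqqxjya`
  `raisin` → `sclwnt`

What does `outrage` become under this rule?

Letter i (0-indexed) is shifted by i+1, so successive shifts are 1, 2, 3, ….
On outrage: o+1=p, u+2=w, t+3=w, r+4=v, a+5=f, g+6=m, e+7=l.

pwwvfml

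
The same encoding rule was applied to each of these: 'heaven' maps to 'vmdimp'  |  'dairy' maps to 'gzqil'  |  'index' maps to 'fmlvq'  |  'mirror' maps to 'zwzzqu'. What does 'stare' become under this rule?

mziba

The output letters match the input read backwards, each shifted +8: heaven reversed is nevaeh. Read the word backwards and shift each letter +8.
Applying it to stare: reverse → erats; then shift: e+8=m, r+8=z, a+8=i, t+8=b, s+8=a.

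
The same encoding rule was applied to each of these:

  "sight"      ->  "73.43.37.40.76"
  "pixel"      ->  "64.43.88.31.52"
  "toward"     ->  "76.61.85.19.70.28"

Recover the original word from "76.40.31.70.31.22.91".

s(#19)→73 and i(#9)→43: differences scale by 3, so n = 3·pos + 16. With a=1..z=26, the number is 3·pos + 16.
Decoding 76.40.31.70.31.22.91: 76→(76−16)÷3=20=t, 40→(40−16)÷3=8=h, 31→(31−16)÷3=5=e, 70→(70−16)÷3=18=r, 31→(31−16)÷3=5=e, 22→(22−16)÷3=2=b, 91→(91−16)÷3=25=y.

thereby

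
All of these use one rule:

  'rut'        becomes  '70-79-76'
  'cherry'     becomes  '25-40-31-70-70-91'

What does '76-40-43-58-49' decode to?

Each letter becomes 3×(its alphabet position, a=1..z=26) + 16.
Reversing it on 76-40-43-58-49: 76→(76−16)÷3=20=t, 40→(40−16)÷3=8=h, 43→(43−16)÷3=9=i, 58→(58−16)÷3=14=n, 49→(49−16)÷3=11=k.

think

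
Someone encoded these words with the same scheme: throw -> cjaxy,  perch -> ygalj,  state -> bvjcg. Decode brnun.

spell

Shifts by position in throw: pos 0: t→c (+9), pos 1: h→j (+2), pos 2: r→a (+9), pos 3: o→x (+9), pos 4: w→y (+2) — repeating every 3. The shifts repeat in a cycle of length 3: positions 0,1,… shift by +9, +2, +9, then the pattern repeats.
Decoding brnun: b−9=s, r−2=p, n−9=e, u−9=l, n−2=l.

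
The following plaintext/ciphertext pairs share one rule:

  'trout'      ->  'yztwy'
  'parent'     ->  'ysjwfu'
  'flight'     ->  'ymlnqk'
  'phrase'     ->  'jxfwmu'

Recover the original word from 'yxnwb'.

The output letters match the input read backwards, each shifted +5: trout reversed is tuort. The word is reversed, then every letter is shifted forward by 5.
Decoding yxnwb: shift back: y−5=t, x−5=s, n−5=i, w−5=r, b−5=w → tsirw; then reverse → wrist.

wrist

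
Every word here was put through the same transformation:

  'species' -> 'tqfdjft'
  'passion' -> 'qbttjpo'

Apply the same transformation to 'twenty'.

uxfouz

It's a constant shift of +1 (ROT1).
For twenty: t+1=u, w+1=x, e+1=f, n+1=o, t+1=u, y+1=z.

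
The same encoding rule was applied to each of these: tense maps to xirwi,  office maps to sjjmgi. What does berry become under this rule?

Each letter is shifted forward by 4 in the alphabet (a Caesar shift of +4).
For berry: b+4=f, e+4=i, r+4=v, r+4=v, y+4=c.

fivvc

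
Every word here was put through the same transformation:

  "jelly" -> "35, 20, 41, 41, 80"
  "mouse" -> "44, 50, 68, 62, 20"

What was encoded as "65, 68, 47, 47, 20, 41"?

tunnel

j(#10)→35 and e(#5)→20: differences scale by 3, so n = 3·pos + 5. With a=1..z=26, the number is 3·pos + 5.
Reversing it on 65, 68, 47, 47, 20, 41: 65→(65−5)÷3=20=t, 68→(68−5)÷3=21=u, 47→(47−5)÷3=14=n, 47→(47−5)÷3=14=n, 20→(20−5)÷3=5=e, 41→(41−5)÷3=12=l.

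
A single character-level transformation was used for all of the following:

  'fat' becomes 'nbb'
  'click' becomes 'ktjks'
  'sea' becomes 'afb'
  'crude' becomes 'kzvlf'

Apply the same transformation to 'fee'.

The shift depends on letter class: consonant f→n is +8, but vowel a→b is +1. Vowels shift forward by 1 and consonants shift forward by 8.
Applying it to fee: f(cons)+8=n, e(vowel)+1=f, e(vowel)+1=f.

nff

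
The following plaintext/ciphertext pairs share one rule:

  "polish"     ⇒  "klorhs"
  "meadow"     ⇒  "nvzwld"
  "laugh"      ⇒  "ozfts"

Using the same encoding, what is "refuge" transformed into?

Each pair mirrors across the alphabet (p↔k, o↔l, l↔o): positions sum to 25. This is the alphabet-reversal cipher (Atbash): a becomes z, b becomes y, etc.
For refuge: r↔i, e↔v, f↔u, u↔f, g↔t, e↔v.

ivuftv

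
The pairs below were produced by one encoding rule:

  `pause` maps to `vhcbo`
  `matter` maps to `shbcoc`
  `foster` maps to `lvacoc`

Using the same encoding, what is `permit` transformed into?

vlzvse

The shift increases by 1 at each position, starting from +6: 6, 7, 8, ….
For permit: p+6=v, e+7=l, r+8=z, m+9=v, i+10=s, t+11=e.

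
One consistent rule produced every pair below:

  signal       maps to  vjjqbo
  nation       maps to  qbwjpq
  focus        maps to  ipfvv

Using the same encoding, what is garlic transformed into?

jbuojf

The shift depends on letter class: consonant s→v is +3, but vowel i→j is +1. The rule splits by letter class: vowels +1, consonants +3.
On garlic: g(cons)+3=j, a(vowel)+1=b, r(cons)+3=u, l(cons)+3=o, i(vowel)+1=j, c(cons)+3=f.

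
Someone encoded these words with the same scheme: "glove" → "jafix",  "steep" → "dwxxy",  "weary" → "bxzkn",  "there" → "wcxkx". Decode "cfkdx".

g(6)→j(9) and l(11)→a(0) fit y≡19x+25 (mod 26); the inverse of 19 mod 26 is 11. Each letter's alphabet position (a=0..z=25) is mapped through 19·x+25 mod 26 — an affine cipher.
Undoing it on cfkdx: c(2)→11·(2−25)≡7=h; f(5)→11·(5−25)≡14=o; k(10)→11·(10−25)≡17=r; d(3)→11·(3−25)≡18=s; x(23)→11·(23−25)≡4=e (all mod 26).

horse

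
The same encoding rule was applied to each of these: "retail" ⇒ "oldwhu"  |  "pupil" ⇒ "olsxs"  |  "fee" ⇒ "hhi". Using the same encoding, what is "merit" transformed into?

The output letters match the input read backwards, each shifted +3: retail reversed is liater. The word is reversed, then every letter is shifted forward by 3.
For merit: reverse → tirem; then shift: t+3=w, i+3=l, r+3=u, e+3=h, m+3=p.

wluhp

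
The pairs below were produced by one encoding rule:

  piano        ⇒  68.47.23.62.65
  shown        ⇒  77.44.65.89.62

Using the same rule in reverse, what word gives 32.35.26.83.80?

With a=1..z=26, the number is 3·pos + 20.
Reversing it on 32.35.26.83.80: 32→(32−20)÷3=4=d, 35→(35−20)÷3=5=e, 26→(26−20)÷3=2=b, 83→(83−20)÷3=21=u, 80→(80−20)÷3=20=t.

debut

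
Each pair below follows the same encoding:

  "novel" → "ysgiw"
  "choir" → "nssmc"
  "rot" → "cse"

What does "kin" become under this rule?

vmy

The rule splits by letter class: vowels +4, consonants +11.
Applying it to kin: k(cons)+11=v, i(vowel)+4=m, n(cons)+11=y.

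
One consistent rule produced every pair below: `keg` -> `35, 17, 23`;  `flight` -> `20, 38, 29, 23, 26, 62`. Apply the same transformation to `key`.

35, 17, 77

k(#11)→35 and e(#5)→17: differences scale by 3, so n = 3·pos + 2. With a=1..z=26, the number is 3·pos + 2.
For key: k=11→35, e=5→17, y=25→77.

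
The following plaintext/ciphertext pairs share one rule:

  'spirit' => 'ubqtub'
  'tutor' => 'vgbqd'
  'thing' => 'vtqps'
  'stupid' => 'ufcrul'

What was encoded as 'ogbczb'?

Shifts by position in spirit: pos 0: s→u (+2), pos 1: p→b (+12), pos 2: i→q (+8), pos 3: r→t (+2), pos 4: i→u (+12), pos 5: t→b (+8) — repeating every 3. It's a Vigenère-style cipher with numeric key [2,12,8]: position i shifts by key[i mod 3].
Undoing it on ogbczb: o−2=m, g−12=u, b−8=t, c−2=a, z−12=n, b−8=t.

mutant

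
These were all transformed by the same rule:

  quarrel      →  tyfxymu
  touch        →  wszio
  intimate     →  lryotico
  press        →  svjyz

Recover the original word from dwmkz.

In quarrel: q→t is +3, u→y is +4, a→f is +5, r→x is +6 — the shift increases by 1 each position. Each letter shifts forward by (position + 3), i.e. 3, 4, 5, … — the shift grows by one for each successive letter.
Reversing it on dwmkz: d−3=a, w−4=s, m−5=h, k−6=e, z−7=s.

ashes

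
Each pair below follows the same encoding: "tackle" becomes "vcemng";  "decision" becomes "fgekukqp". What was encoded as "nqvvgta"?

lottery

Compare letters: t→v is +2, a→c is +2, c→e is +2 — a constant shift. Every letter moves 2 places later in the alphabet, wrapping around z→a.
Decoding nqvvgta: n−2=l, q−2=o, v−2=t, v−2=t, g−2=e, t−2=r, a−2=y.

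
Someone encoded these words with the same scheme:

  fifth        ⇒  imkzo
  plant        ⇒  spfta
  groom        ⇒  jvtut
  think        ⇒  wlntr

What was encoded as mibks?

Letter i (0-indexed) is shifted by i+3, so successive shifts are 3, 4, 5, ….
Reversing it on mibks: m−3=j, i−4=e, b−5=w, k−6=e, s−7=l.

jewel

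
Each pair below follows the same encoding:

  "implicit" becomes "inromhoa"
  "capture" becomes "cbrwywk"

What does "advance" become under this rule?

aexdrhk

In implicit: i→i is +0, m→n is +1, p→r is +2, l→o is +3 — the shift increases by 1 each position. Letter i (0-indexed) is shifted by i+0, so successive shifts are 0, 1, 2, ….
Applying it to advance: a+0=a, d+1=e, v+2=x, a+3=d, n+4=r, c+5=h, e+6=k.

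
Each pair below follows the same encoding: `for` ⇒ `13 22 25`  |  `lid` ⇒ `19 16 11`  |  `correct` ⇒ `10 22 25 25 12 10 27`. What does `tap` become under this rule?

f is letter #6 and maps to 13: an offset of 7. The number is (letter's place in the alphabet, a=1) + 7.
Applying it to tap: t=20→27, a=1→8, p=16→23.

27 8 23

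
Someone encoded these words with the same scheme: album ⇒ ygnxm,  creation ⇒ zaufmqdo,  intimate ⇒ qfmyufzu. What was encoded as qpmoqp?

The output letters match the input read backwards, each shifted +12: album reversed is mubla. Two steps: reverse the string, then apply a Caesar shift of +12.
Undoing it on qpmoqp: shift back: q−12=e, p−12=d, m−12=a, o−12=c, q−12=e, p−12=d → edaced; then reverse → decade.

decade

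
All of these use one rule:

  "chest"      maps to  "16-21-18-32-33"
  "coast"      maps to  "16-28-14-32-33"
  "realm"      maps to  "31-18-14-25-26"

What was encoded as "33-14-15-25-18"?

Each letter is replaced by its alphabet position (a=1..z=26) + 13.
Decoding 33-14-15-25-18: 33→(33−13)÷1=20=t, 14→(14−13)÷1=1=a, 15→(15−13)÷1=2=b, 25→(25−13)÷1=12=l, 18→(18−13)÷1=5=e.

table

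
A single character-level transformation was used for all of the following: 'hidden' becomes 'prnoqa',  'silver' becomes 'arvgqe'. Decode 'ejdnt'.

watch

In hidden: h→p is +8, i→r is +9, d→n is +10, d→o is +11 — the shift increases by 1 each position. Each letter shifts forward by (position + 8), i.e. 8, 9, 10, … — the shift grows by one for each successive letter.
Undoing it on ejdnt: e−8=w, j−9=a, d−10=t, n−11=c, t−12=h.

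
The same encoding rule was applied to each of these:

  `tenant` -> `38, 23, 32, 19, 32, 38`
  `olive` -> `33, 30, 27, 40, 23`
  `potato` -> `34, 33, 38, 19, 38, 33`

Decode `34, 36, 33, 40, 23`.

prove

t is letter #20 and maps to 38: an offset of 18. Each letter is replaced by its alphabet position (a=1..z=26) + 18.
Decoding 34, 36, 33, 40, 23: 34→(34−18)÷1=16=p, 36→(36−18)÷1=18=r, 33→(33−18)÷1=15=o, 40→(40−18)÷1=22=v, 23→(23−18)÷1=5=e.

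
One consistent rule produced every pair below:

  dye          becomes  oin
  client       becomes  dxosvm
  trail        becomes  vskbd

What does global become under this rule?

vklyvq

The output letters match the input read backwards, each shifted +10: dye reversed is eyd. Read the word backwards and shift each letter +10.
On global: reverse → labolg; then shift: l+10=v, a+10=k, b+10=l, o+10=y, l+10=v, g+10=q.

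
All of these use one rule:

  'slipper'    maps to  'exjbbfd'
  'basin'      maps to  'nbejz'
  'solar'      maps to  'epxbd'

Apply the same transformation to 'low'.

xpi

The shift depends on letter class: consonant s→e is +12, but vowel i→j is +1. Two shifts are in play — +1 for a/e/i/o/u, +12 for every other letter.
Applying it to low: l(cons)+12=x, o(vowel)+1=p, w(cons)+12=i.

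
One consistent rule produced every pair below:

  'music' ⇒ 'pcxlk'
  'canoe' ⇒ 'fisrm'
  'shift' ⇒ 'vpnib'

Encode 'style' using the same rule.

Shifts by position in music: pos 0: m→p (+3), pos 1: u→c (+8), pos 2: s→x (+5), pos 3: i→l (+3), pos 4: c→k (+8) — repeating every 3. The shifts repeat in a cycle of length 3: positions 0,1,… shift by +3, +8, +5, then the pattern repeats.
Applying it to style: s+3=v, t+8=b, y+5=d, l+3=o, e+8=m.

vbdom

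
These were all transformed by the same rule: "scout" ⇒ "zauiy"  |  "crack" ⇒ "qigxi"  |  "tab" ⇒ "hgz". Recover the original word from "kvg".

ape

Two steps: reverse the string, then apply a Caesar shift of +6.
Undoing it on kvg: shift back: k−6=e, v−6=p, g−6=a → epa; then reverse → ape.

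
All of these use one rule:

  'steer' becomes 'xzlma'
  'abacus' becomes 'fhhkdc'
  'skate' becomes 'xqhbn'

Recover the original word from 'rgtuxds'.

mammoth

In steer: s→x is +5, t→z is +6, e→l is +7, e→m is +8 — the shift increases by 1 each position. Letter i (0-indexed) is shifted by i+5, so successive shifts are 5, 6, 7, ….
Undoing it on rgtuxds: r−5=m, g−6=a, t−7=m, u−8=m, x−9=o, d−10=t, s−11=h.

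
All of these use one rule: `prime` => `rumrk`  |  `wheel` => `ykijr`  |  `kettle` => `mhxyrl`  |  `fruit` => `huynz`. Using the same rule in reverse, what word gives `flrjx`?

diner

Each letter shifts forward by (position + 2), i.e. 2, 3, 4, … — the shift grows by one for each successive letter.
Reversing it on flrjx: f−2=d, l−3=i, r−4=n, j−5=e, x−6=r.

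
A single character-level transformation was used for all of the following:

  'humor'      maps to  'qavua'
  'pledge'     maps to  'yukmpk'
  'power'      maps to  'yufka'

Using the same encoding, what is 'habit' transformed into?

qgkoc

The shift depends on letter class: consonant h→q is +9, but vowel u→a is +6. Vowels shift forward by 6 and consonants shift forward by 9.
Applying it to habit: h(cons)+9=q, a(vowel)+6=g, b(cons)+9=k, i(vowel)+6=o, t(cons)+9=c.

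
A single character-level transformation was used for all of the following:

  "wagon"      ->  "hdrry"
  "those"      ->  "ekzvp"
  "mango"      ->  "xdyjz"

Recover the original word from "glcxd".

virus

Shifts by position in wagon: pos 0: w→h (+11), pos 1: a→d (+3), pos 2: g→r (+11), pos 3: o→r (+3) — repeating every 2. A repeating key of period 2 is used — shifts +11, +3 over and over.
Undoing it on glcxd: g−11=v, l−3=i, c−11=r, x−3=u, d−11=s.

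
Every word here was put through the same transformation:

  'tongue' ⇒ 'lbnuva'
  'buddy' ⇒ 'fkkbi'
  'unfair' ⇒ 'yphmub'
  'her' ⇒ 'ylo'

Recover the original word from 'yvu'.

Read the word backwards and shift each letter +7.
Decoding yvu: shift back: y−7=r, v−7=o, u−7=n → ron; then reverse → nor.

nor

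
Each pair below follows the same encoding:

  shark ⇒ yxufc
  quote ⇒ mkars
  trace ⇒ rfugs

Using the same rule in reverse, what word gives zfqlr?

s(18)→y(24) and h(7)→x(23) fit y≡19x+20 (mod 26); the inverse of 19 mod 26 is 11. This is an affine cipher: with a=0,…,z=25, each position x becomes (19x+20) mod 26.
Reversing it on zfqlr: z(25)→11·(25−20)≡3=d; f(5)→11·(5−20)≡17=r; q(16)→11·(16−20)≡8=i; l(11)→11·(11−20)≡5=f; r(17)→11·(17−20)≡19=t (all mod 26).

drift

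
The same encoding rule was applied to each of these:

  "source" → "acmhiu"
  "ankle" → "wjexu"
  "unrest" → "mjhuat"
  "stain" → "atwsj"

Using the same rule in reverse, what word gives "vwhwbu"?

s(18)→a(0) and o(14)→c(2) fit y≡19x+22 (mod 26); the inverse of 19 mod 26 is 11. This is an affine cipher: with a=0,…,z=25, each position x becomes (19x+22) mod 26.
Reversing it on vwhwbu: v(21)→11·(21−22)≡15=p; w(22)→11·(22−22)≡0=a; h(7)→11·(7−22)≡17=r; w(22)→11·(22−22)≡0=a; b(1)→11·(1−22)≡3=d; u(20)→11·(20−22)≡4=e (all mod 26).

parade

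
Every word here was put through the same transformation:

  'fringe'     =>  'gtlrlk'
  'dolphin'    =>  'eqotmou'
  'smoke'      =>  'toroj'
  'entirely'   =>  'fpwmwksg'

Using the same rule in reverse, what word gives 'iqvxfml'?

hostage

The shift increases by 1 at each position, starting from +1: 1, 2, 3, ….
Decoding iqvxfml: i−1=h, q−2=o, v−3=s, x−4=t, f−5=a, m−6=g, l−7=e.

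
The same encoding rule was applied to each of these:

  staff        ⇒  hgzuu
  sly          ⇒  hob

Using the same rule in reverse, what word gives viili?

Each pair mirrors across the alphabet (s↔h, t↔g, a↔z): positions sum to 25. This is the alphabet-reversal cipher (Atbash): a becomes z, b becomes y, etc.
Undoing it on viili: v↔e, i↔r, i↔r, l↔o, i↔r.

error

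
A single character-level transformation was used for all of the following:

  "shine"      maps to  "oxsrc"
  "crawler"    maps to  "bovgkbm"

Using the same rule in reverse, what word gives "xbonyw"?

modern

The output letters match the input read backwards, each shifted +10: shine reversed is enihs. Two steps: reverse the string, then apply a Caesar shift of +10.
Reversing it on xbonyw: shift back: x−10=n, b−10=r, o−10=e, n−10=d, y−10=o, w−10=m → nredom; then reverse → modern.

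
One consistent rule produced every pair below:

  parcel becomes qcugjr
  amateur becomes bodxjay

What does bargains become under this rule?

ccukfoua

In parcel: p→q is +1, a→c is +2, r→u is +3, c→g is +4 — the shift increases by 1 each position. Letter i (0-indexed) is shifted by i+1, so successive shifts are 1, 2, 3, ….
For bargains: b+1=c, a+2=c, r+3=u, g+4=k, a+5=f, i+6=o, n+7=u, s+8=a.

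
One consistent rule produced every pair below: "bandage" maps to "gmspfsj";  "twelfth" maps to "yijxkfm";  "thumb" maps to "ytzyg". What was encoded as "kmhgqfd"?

Shifts by position in bandage: pos 0: b→g (+5), pos 1: a→m (+12), pos 2: n→s (+5), pos 3: d→p (+12) — repeating every 2. It's a Vigenère-style cipher with numeric key [5,12]: position i shifts by key[i mod 2].
Undoing it on kmhgqfd: k−5=f, m−12=a, h−5=c, g−12=u, q−5=l, f−12=t, d−5=y.

faculty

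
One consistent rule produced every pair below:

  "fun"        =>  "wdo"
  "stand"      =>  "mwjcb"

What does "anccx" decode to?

The output letters match the input read backwards, each shifted +9: fun reversed is nuf. The word is reversed, then every letter is shifted forward by 9.
Decoding anccx: shift back: a−9=r, n−9=e, c−9=t, c−9=t, x−9=o → retto; then reverse → otter.

otter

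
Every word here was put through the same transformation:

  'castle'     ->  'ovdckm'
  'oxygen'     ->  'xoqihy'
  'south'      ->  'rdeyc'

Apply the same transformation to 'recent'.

dxomob

The output letters match the input read backwards, each shifted +10: castle reversed is eltsac. The word is reversed, then every letter is shifted forward by 10.
Applying it to recent: reverse → tnecer; then shift: t+10=d, n+10=x, e+10=o, c+10=m, e+10=o, r+10=b.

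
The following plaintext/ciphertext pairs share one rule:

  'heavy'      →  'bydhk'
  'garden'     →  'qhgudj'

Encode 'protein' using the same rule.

qlhwrus

Read the word backwards and shift each letter +3.
On protein: reverse → nietorp; then shift: n+3=q, i+3=l, e+3=h, t+3=w, o+3=r, r+3=u, p+3=s.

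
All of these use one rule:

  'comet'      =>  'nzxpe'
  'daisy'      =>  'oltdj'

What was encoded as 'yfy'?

Compare letters: c→n is +11, o→z is +11, m→x is +11 — a constant shift. It's a constant shift of +11 (ROT11).
Decoding yfy: y−11=n, f−11=u, y−11=n.

nun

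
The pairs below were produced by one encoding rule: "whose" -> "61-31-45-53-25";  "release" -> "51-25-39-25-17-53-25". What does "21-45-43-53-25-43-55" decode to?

consent

The formula is n = 2×(alphabet index, a=1) + 15.
Reversing it on 21-45-43-53-25-43-55: 21→(21−15)÷2=3=c, 45→(45−15)÷2=15=o, 43→(43−15)÷2=14=n, 53→(53−15)÷2=19=s, 25→(25−15)÷2=5=e, 43→(43−15)÷2=14=n, 55→(55−15)÷2=20=t.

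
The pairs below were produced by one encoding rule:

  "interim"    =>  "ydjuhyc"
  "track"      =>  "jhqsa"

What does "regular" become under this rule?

huwkbqh

It's a constant shift of +16 (ROT16).
On regular: r+16=h, e+16=u, g+16=w, u+16=k, l+16=b, a+16=q, r+16=h.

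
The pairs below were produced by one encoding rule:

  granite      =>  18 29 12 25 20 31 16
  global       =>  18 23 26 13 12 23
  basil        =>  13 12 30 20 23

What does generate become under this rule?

g is letter #7 and maps to 18: an offset of 11. The number is (letter's place in the alphabet, a=1) + 11.
For generate: g=7→18, e=5→16, n=14→25, e=5→16, r=18→29, a=1→12, t=20→31, e=5→16.

18 16 25 16 29 12 31 16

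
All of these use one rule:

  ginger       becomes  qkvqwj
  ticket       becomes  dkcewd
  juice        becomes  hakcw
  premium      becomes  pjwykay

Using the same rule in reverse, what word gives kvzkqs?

indigo

g(6)→q(16) and i(8)→k(10) fit y≡23x+8 (mod 26); the inverse of 23 mod 26 is 17. This is an affine cipher: with a=0,…,z=25, each position x becomes (23x+8) mod 26.
Decoding kvzkqs: k(10)→17·(10−8)≡8=i; v(21)→17·(21−8)≡13=n; z(25)→17·(25−8)≡3=d; k(10)→17·(10−8)≡8=i; q(16)→17·(16−8)≡6=g; s(18)→17·(18−8)≡14=o (all mod 26).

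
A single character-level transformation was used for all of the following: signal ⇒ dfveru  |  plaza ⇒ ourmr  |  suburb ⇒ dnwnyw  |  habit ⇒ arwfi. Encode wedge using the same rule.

xlgvl

s(18)→d(3) and i(8)→f(5) fit y≡5x+17 (mod 26); the inverse of 5 mod 26 is 21. This is an affine cipher: with a=0,…,z=25, each position x becomes (5x+17) mod 26.
On wedge: w(22)→5·22+17≡23=x; e(4)→5·4+17≡11=l; d(3)→5·3+17≡6=g; g(6)→5·6+17≡21=v; e(4)→5·4+17≡11=l (all mod 26).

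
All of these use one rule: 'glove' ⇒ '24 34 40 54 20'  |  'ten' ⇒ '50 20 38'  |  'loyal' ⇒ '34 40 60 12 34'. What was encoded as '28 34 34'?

g(#7)→24 and l(#12)→34: differences scale by 2, so n = 2·pos + 10. The formula is n = 2×(alphabet index, a=1) + 10.
Decoding 28 34 34: 28→(28−10)÷2=9=i, 34→(34−10)÷2=12=l, 34→(34−10)÷2=12=l.

ill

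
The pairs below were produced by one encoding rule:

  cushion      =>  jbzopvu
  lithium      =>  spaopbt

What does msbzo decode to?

Compare letters: c→j is +7, u→b is +7, s→z is +7 — a constant shift. This is a Caesar cipher with shift 7.
Decoding msbzo: m−7=f, s−7=l, b−7=u, z−7=s, o−7=h.

flush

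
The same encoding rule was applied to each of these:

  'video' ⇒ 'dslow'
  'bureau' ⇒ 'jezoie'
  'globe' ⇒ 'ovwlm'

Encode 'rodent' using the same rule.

zylovd

Shifts by position in video: pos 0: v→d (+8), pos 1: i→s (+10), pos 2: d→l (+8), pos 3: e→o (+10) — repeating every 2. It's a Vigenère-style cipher with numeric key [8,10]: position i shifts by key[i mod 2].
On rodent: r+8=z, o+10=y, d+8=l, e+10=o, n+8=v, t+10=d.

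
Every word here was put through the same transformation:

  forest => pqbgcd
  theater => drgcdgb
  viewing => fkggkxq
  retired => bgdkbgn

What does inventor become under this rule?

kxfgxdqb

Vowels shift forward by 2 and consonants shift forward by 10.
Applying it to inventor: i(vowel)+2=k, n(cons)+10=x, v(cons)+10=f, e(vowel)+2=g, n(cons)+10=x, t(cons)+10=d, o(vowel)+2=q, r(cons)+10=b.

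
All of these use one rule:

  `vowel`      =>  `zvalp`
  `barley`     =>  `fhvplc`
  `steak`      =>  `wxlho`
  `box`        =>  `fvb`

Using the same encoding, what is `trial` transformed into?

The shift depends on letter class: consonant v→z is +4, but vowel o→v is +7. Two shifts are in play — +7 for a/e/i/o/u, +4 for every other letter.
Applying it to trial: t(cons)+4=x, r(cons)+4=v, i(vowel)+7=p, a(vowel)+7=h, l(cons)+4=p.

xvphp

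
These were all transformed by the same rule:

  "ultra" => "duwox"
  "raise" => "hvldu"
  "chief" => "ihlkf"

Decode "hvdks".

phase

The word is reversed, then every letter is shifted forward by 3.
Reversing it on hvdks: shift back: h−3=e, v−3=s, d−3=a, k−3=h, s−3=p → esahp; then reverse → phase.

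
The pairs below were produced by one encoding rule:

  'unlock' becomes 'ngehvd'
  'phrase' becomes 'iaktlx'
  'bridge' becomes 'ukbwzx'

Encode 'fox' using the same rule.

Compare letters: u→n is +19, n→g is +19, l→e is +19 — a constant shift. It's a constant shift of +19 (ROT19).
Applying it to fox: f+19=y, o+19=h, x+19=q.

yhq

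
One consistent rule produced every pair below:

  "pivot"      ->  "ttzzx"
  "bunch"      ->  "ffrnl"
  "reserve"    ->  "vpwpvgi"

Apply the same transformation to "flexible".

jwiimmpp

A repeating key of period 2 is used — shifts +4, +11 over and over.
On flexible: f+4=j, l+11=w, e+4=i, x+11=i, i+4=m, b+11=m, l+4=p, e+11=p.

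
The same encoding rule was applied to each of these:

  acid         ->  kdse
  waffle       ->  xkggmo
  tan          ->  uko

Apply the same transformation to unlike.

eomslo

The shift depends on letter class: consonant c→d is +1, but vowel a→k is +10. Vowels shift forward by 10 and consonants shift forward by 1.
On unlike: u(vowel)+10=e, n(cons)+1=o, l(cons)+1=m, i(vowel)+10=s, k(cons)+1=l, e(vowel)+10=o.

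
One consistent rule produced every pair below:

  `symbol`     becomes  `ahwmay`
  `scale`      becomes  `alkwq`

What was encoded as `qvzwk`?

Each letter shifts forward by (position + 8), i.e. 8, 9, 10, … — the shift grows by one for each successive letter.
Decoding qvzwk: q−8=i, v−9=m, z−10=p, w−11=l, k−12=y.

imply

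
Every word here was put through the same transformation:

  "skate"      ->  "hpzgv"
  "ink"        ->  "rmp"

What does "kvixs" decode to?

perch

Each pair mirrors across the alphabet (s↔h, k↔p, a↔z): positions sum to 25. Letters are reflected about the middle of the alphabet (position → 25−position): Atbash.
Undoing it on kvixs: k↔p, v↔e, i↔r, x↔c, s↔h.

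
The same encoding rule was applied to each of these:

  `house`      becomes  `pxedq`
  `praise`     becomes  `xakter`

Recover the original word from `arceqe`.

Letter i (0-indexed) is shifted by i+8, so successive shifts are 8, 9, 10, ….
Reversing it on arceqe: a−8=s, r−9=i, c−10=s, e−11=t, q−12=e, e−13=r.

sister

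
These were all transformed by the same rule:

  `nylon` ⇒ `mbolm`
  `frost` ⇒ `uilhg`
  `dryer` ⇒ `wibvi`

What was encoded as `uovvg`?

fleet

Each pair mirrors across the alphabet (n↔m, y↔b, l↔o): positions sum to 25. This is the alphabet-reversal cipher (Atbash): a becomes z, b becomes y, etc.
Undoing it on uovvg: u↔f, o↔l, v↔e, v↔e, g↔t.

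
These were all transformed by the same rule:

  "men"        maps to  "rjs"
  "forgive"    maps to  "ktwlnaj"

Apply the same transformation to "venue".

Compare letters: m→r is +5, e→j is +5, n→s is +5 — a constant shift. Every letter moves 5 places later in the alphabet, wrapping around z→a.
On venue: v+5=a, e+5=j, n+5=s, u+5=z, e+5=j.

ajszj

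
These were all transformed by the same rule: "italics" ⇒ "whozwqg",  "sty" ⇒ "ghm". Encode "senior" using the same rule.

It's a constant shift of +14 (ROT14).
For senior: s+14=g, e+14=s, n+14=b, i+14=w, o+14=c, r+14=f.

gsbwcf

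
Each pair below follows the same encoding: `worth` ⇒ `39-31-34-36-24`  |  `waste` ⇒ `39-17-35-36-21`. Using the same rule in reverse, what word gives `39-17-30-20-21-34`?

w is letter #23 and maps to 39: an offset of 16. Letters become their 1-based position plus 16 (so a→17, b→18, …).
Reversing it on 39-17-30-20-21-34: 39→(39−16)÷1=23=w, 17→(17−16)÷1=1=a, 30→(30−16)÷1=14=n, 20→(20−16)÷1=4=d, 21→(21−16)÷1=5=e, 34→(34−16)÷1=18=r.

wander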